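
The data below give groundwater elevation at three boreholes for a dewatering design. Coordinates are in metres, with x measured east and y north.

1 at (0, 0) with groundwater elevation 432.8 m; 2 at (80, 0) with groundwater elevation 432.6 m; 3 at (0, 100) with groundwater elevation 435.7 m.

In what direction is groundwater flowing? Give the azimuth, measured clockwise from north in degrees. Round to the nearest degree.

175°

∂h/∂x = (432.6 − 432.8) / (80 − 0) = -0.002500
∂h/∂y = (435.7 − 432.8) / (100 − 0) = +0.02900
Flow direction (−∇h) has components (+0.002500 E, -0.02900 N).
Azimuth = atan2(E, N) = atan2(+0.002500, -0.02900) = 175.1° ≈ 175°.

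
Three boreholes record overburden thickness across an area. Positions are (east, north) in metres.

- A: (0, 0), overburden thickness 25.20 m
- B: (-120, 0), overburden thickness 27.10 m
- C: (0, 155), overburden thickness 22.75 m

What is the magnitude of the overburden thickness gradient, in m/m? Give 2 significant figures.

∂d/∂x = (27.10 − 25.20) / (-120 − 0) = -0.01583
∂d/∂y = (22.75 − 25.20) / (155 − 0) = -0.01581
|∇f| = √(-0.01583² + -0.01581²) = 0.02237 m/m

0.022 m/m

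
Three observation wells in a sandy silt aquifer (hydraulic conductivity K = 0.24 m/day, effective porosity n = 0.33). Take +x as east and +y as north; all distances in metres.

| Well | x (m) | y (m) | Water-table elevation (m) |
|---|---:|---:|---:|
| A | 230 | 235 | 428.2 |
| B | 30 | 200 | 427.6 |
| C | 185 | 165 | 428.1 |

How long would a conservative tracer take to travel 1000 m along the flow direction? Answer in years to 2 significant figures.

Taking A as reference: B−A = (-200, -35, -0.6); C−A = (-45, -70, -0.1).
Determinant of the coordinate differences = (-200)·(-70) − (-45)·(-35) = 12425.
∂h/∂x = [(-0.6)·(-70) − (-0.1)·(-35)] / 12425 = +0.003099
∂h/∂y = [(-200)·(-0.1) − (-45)·(-0.6)] / 12425 = -0.0005634
|∇h| = √(0.003099² + -0.0005634²) = 0.00315
Seepage velocity v = K·i/n = 0.24 × 0.00315 / 0.33 = 0.002291 m/day.
t = 1000 / 0.002291 = 4.365e+05 days = 1.2e+03 years.

1200 years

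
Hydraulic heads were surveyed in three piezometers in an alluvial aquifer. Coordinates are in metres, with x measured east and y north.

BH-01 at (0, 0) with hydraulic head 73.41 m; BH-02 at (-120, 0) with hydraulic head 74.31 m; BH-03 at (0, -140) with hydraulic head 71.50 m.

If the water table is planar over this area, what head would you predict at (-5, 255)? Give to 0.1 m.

76.9 m

∂h/∂x = (74.31 − 73.41) / (-120 − 0) = -0.007500
∂h/∂y = (71.50 − 73.41) / (-140 − 0) = +0.01364
h(-5, 255) = 73.41 + (-0.007500)·(-5) + (+0.01364)·(255) = 73.41 +0.038 +3.479 = 76.926 m.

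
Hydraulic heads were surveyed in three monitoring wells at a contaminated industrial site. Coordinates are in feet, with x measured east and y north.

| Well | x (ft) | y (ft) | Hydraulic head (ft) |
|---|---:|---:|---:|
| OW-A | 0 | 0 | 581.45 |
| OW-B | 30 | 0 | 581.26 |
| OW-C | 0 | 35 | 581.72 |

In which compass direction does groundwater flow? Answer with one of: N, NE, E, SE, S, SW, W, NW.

SE

∂h/∂x = (581.26 − 581.45) / (30 − 0) = -0.006333
∂h/∂y = (581.72 − 581.45) / (35 − 0) = +0.007714
Flow = −∇h = (+0.006333 east, -0.007714 north), which points southeast.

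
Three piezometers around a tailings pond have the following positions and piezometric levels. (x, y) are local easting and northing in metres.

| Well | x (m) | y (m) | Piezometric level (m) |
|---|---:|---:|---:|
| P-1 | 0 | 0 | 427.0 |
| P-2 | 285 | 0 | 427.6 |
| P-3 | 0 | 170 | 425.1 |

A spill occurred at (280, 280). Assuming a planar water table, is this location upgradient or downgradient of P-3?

downgradient

∂h/∂x = (427.6 − 427.0) / (285 − 0) = +0.002105
∂h/∂y = (425.1 − 427.0) / (170 − 0) = -0.01118
Head at (280, 280) = 427.0 + (+0.002105)·(280) + (-0.01118)·(280) = 424.46 m.
That is lower than the 425.1 m at P-3, so the point is downgradient.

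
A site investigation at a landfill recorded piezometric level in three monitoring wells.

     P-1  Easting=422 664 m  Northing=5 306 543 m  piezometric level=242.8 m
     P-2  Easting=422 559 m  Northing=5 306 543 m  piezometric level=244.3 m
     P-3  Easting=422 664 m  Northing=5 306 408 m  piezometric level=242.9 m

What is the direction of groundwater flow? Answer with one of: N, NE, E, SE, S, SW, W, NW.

E

∂h/∂x = (244.3 − 242.8) / (422559 − 422664) = -0.01429
∂h/∂y = (242.9 − 242.8) / (5306408 − 5306543) = -0.0007407
Flow = −∇h = (+0.01429 east, +0.0007407 north), which points east.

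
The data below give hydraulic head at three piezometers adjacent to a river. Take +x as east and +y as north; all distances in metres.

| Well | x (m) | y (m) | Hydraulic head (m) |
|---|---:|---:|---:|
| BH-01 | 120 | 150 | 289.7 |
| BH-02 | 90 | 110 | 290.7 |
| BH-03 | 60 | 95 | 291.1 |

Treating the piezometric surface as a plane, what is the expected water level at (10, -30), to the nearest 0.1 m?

294.2 m

With h = a·x + b·y + c and BH-01 as origin, the differences give:
  (-30)·a + (-40)·b = +1.0
  (-60)·a + (-55)·b = +1.4
Eliminate b (×(-55) and ×(-40), subtract): -750·a = 1.00 → a = ∂h/∂x = -0.001333
Back-substitute: b = ∂h/∂y = -0.02400.
h(10, -30) = 289.7 + (-0.001333)·(-110) + (-0.02400)·(-180) = 289.7 +0.147 +4.320 = 294.167 m.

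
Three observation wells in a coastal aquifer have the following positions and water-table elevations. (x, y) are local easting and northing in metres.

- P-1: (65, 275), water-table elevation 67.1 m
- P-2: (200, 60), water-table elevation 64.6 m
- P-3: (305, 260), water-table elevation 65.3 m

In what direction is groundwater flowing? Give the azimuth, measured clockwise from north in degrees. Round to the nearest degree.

Taking P-1 as reference: P-2−P-1 = (135, -215, -2.5); P-3−P-1 = (240, -15, -1.8).
Solve a·Δx + b·Δy = Δh: det = 135·(-15) − 240·(-215) = 49575.
∂h/∂x = [(-2.5)·(-15) − (-1.8)·(-215)] / 49575 = -0.007050
∂h/∂y = [135·(-1.8) − 240·(-2.5)] / 49575 = +0.007201
Flow direction (−∇h) has components (+0.007050 E, -0.007201 N).
Azimuth = atan2(E, N) = atan2(+0.007050, -0.007201) = 135.6° ≈ 136°.

136°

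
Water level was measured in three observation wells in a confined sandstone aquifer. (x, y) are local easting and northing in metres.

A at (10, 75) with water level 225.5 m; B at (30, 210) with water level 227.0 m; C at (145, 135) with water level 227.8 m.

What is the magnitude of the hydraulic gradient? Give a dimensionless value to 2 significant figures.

0.016

With h = a·x + b·y + c and A as origin, the differences give:
  20·a + 135·b = +1.5
  135·a + 60·b = +2.3
Eliminate b (×60 and ×135, subtract): -17025·a = -220.50 → a = ∂h/∂x = +0.01295
Back-substitute: b = ∂h/∂y = +0.009192.
|∇h| = √(0.01295² + 0.009192²) = 0.01588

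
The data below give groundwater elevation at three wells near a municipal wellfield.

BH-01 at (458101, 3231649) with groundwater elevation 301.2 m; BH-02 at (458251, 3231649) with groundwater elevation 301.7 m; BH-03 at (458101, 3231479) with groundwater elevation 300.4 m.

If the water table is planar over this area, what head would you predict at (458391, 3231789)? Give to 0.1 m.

302.8 m

∂h/∂x = (301.7 − 301.2) / (458251 − 458101) = +0.003333
∂h/∂y = (300.4 − 301.2) / (3231479 − 3231649) = +0.004706
h(458391, 3231789) = 301.2 + (+0.003333)·(290) + (+0.004706)·(140) = 301.2 +0.967 +0.659 = 302.825 m.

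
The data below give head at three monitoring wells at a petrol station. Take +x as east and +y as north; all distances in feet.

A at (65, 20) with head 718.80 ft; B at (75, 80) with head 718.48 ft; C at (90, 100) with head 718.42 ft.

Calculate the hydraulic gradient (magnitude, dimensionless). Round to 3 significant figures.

Differences from A: to B (Δx, Δy, Δh) = (10, 60, -0.32); to C = (25, 80, -0.38).
Determinant of the coordinate differences = 10·80 − 25·60 = -700.
∂h/∂x = [(-0.32)·80 − (-0.38)·60] / -700 = +0.004000
∂h/∂y = [10·(-0.38) − 25·(-0.32)] / -700 = -0.006000
|∇h| = √(0.004000² + -0.006000²) = 0.007211

0.00721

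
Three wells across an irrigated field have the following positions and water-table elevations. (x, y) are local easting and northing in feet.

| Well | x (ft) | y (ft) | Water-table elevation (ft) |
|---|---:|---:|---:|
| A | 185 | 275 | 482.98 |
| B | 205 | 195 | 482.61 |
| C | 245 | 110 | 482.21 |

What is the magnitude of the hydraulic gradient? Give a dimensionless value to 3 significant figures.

0.00455

Differences from A: to B (Δx, Δy, Δh) = (20, -80, -0.37); to C = (60, -165, -0.77).
Solve a·Δx + b·Δy = Δh: det = 20·(-165) − 60·(-80) = 1500.
∂h/∂x = [(-0.37)·(-165) − (-0.77)·(-80)] / 1500 = -0.0003667
∂h/∂y = [20·(-0.77) − 60·(-0.37)] / 1500 = +0.004533
|∇h| = √(-0.0003667² + 0.004533²) = 0.004548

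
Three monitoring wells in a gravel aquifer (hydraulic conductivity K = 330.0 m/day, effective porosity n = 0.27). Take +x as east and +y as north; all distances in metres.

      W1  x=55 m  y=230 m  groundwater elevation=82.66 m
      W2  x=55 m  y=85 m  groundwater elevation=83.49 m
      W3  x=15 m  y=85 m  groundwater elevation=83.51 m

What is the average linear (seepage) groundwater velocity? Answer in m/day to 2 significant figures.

With h = a·x + b·y + c and W1 as origin, the differences give:
  0·a + (-145)·b = +0.83
  (-40)·a + (-145)·b = +0.85
Eliminate b (×(-145) and ×(-145), subtract): -5800·a = 2.900 → a = ∂h/∂x = -0.0005000
Back-substitute: b = ∂h/∂y = -0.005724.
|∇h| = √(-0.0005000² + -0.005724²) = 0.005746
Seepage velocity v = K·i/n = 330.0 × 0.005746 / 0.27 = 7.023 m/day.

7.0 m/day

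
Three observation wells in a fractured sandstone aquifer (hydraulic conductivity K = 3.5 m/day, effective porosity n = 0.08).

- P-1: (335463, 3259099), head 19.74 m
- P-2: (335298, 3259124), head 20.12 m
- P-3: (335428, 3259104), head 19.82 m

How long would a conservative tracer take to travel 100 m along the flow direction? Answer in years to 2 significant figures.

With h = a·x + b·y + c and P-1 as origin, the differences give:
  (-165)·a + 25·b = +0.38
  (-35)·a + 5·b = +0.08
Eliminate b (×5 and ×25, subtract): 50·a = -0.100 → a = ∂h/∂x = -0.002000
Back-substitute: b = ∂h/∂y = +0.002000.
|∇h| = √(-0.002000² + 0.002000²) = 0.002828
Seepage velocity v = K·i/n = 3.5 × 0.002828 / 0.08 = 0.1237 m/day.
t = 100 / 0.1237 = 808.4 days = 2.21 years.

2.2 years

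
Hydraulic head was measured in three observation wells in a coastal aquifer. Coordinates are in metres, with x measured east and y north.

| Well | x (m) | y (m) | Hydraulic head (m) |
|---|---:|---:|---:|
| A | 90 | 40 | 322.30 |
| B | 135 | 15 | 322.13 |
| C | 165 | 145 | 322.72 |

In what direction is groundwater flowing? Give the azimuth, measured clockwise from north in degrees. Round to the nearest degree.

167°

With h = a·x + b·y + c and A as origin, the differences give:
  45·a + (-25)·b = -0.17
  75·a + 105·b = +0.42
Eliminate b (×105 and ×(-25), subtract): 6600·a = -7.350 → a = ∂h/∂x = -0.001114
Back-substitute: b = ∂h/∂y = +0.004795.
Flow direction (−∇h) has components (+0.001114 E, -0.004795 N).
Azimuth = atan2(E, N) = atan2(+0.001114, -0.004795) = 166.9° ≈ 167°.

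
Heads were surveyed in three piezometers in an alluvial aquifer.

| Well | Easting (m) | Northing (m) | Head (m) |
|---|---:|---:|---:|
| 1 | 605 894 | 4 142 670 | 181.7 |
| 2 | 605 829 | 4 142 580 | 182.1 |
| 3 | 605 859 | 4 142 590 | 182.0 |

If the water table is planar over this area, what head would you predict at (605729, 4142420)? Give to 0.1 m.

Differences from 1: to 2 (Δx, Δy, Δh) = (-65, -90, +0.4); to 3 = (-35, -80, +0.3).
Determinant of the coordinate differences = (-65)·(-80) − (-35)·(-90) = 2050.
∂h/∂x = [(+0.4)·(-80) − (+0.3)·(-90)] / 2050 = -0.002439
∂h/∂y = [(-65)·(+0.3) − (-35)·(+0.4)] / 2050 = -0.002683
h(605729, 4142420) = 181.7 + (-0.002439)·(-165) + (-0.002683)·(-250) = 181.7 +0.402 +0.671 = 182.773 m.

182.8 m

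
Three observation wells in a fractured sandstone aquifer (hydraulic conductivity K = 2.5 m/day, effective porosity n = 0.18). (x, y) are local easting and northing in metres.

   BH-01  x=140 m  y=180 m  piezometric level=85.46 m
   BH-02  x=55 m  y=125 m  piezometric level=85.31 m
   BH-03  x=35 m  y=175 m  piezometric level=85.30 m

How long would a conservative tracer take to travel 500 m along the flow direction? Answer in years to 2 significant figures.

63 years

With h = a·x + b·y + c and BH-01 as origin, the differences give:
  (-85)·a + (-55)·b = -0.15
  (-105)·a + (-5)·b = -0.16
Eliminate b (×(-5) and ×(-55), subtract): -5350·a = -8.050 → a = ∂h/∂x = +0.001505
Back-substitute: b = ∂h/∂y = +0.0004019.
|∇h| = √(0.001505² + 0.0004019²) = 0.001558
Seepage velocity v = K·i/n = 2.5 × 0.001558 / 0.18 = 0.02164 m/day.
t = 500 / 0.02164 = 2.311e+04 days = 63.3 years.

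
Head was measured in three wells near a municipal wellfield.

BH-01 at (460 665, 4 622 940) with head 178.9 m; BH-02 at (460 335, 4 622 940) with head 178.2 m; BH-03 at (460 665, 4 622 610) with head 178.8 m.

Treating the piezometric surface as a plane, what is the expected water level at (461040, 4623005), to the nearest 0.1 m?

∂h/∂x = (178.2 − 178.9) / (460335 − 460665) = +0.002121
∂h/∂y = (178.8 − 178.9) / (4622610 − 4622940) = +0.0003030
h(461040, 4623005) = 178.9 + (+0.002121)·(375) + (+0.0003030)·(65) = 178.9 +0.795 +0.020 = 179.715 m.

179.7 m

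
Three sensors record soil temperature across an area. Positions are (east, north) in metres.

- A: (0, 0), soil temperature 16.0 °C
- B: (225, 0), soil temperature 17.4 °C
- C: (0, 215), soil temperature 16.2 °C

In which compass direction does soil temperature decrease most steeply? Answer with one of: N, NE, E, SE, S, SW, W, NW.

∂T/∂x = (17.4 − 16.0) / (225 − 0) = +0.006222
∂T/∂y = (16.2 − 16.0) / (215 − 0) = +0.0009302
Steepest decrease is along −∇f = (-0.006222 E, -0.0009302 N) → west.

W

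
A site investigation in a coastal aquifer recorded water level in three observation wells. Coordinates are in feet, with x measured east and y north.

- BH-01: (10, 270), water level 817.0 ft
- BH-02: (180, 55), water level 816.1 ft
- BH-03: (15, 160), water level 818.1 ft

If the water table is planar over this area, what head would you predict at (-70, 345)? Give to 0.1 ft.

817.7 ft

Differences from BH-01: to BH-02 (Δx, Δy, Δh) = (170, -215, -0.9); to BH-03 = (5, -110, +1.1).
Determinant of the coordinate differences = 170·(-110) − 5·(-215) = -17625.
∂h/∂x = [(-0.9)·(-110) − (+1.1)·(-215)] / -17625 = -0.01904
∂h/∂y = [170·(+1.1) − 5·(-0.9)] / -17625 = -0.01087
h(-70, 345) = 817.0 + (-0.01904)·(-80) + (-0.01087)·(75) = 817.0 +1.523 -0.815 = 817.708 ft.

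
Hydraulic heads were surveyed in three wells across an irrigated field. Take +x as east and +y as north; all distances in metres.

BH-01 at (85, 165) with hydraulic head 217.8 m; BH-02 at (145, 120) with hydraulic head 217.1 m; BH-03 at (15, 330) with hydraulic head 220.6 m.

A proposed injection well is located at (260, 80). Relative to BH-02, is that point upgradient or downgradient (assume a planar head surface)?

downgradient

Taking BH-01 as reference: BH-02−BH-01 = (60, -45, -0.7); BH-03−BH-01 = (-70, 165, +2.8).
Determinant of the coordinate differences = 60·165 − (-70)·(-45) = 6750.
∂h/∂x = [(-0.7)·165 − (+2.8)·(-45)] / 6750 = +0.001556
∂h/∂y = [60·(+2.8) − (-70)·(-0.7)] / 6750 = +0.01763
Head at (260, 80) = 217.8 + (+0.001556)·(175) + (+0.01763)·(-85) = 216.57 m.
That is lower than the 217.1 m at BH-02, so the point is downgradient.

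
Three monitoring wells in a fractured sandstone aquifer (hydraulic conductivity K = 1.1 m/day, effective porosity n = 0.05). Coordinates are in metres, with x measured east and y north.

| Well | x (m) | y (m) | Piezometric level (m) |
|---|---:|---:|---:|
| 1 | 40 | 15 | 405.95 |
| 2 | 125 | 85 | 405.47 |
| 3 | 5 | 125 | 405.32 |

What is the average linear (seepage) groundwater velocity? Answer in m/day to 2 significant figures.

Differences from 1: to 2 (Δx, Δy, Δh) = (85, 70, -0.48); to 3 = (-35, 110, -0.63).
Determinant of the coordinate differences = 85·110 − (-35)·70 = 11800.
∂h/∂x = [(-0.48)·110 − (-0.63)·70] / 11800 = -0.0007373
∂h/∂y = [85·(-0.63) − (-35)·(-0.48)] / 11800 = -0.005962
|∇h| = √(-0.0007373² + -0.005962²) = 0.006007
Seepage velocity v = K·i/n = 1.1 × 0.006007 / 0.05 = 0.1322 m/day.

0.13 m/day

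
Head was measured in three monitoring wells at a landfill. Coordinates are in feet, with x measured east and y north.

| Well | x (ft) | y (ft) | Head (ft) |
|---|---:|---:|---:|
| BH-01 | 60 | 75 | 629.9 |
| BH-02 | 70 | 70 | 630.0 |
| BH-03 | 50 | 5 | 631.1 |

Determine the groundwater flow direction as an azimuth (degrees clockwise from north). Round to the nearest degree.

Three-point gradient (reference BH-01): Δ to BH-02 = (10, -5, +0.1), Δ to BH-03 = (-10, -70, +1.2).
∂h/∂x = +0.001333, ∂h/∂y = -0.01733 (det = -750).
Flow direction (−∇h) has components (-0.001333 E, +0.01733 N).
Azimuth = atan2(E, N) = atan2(-0.001333, +0.01733) = 355.6° ≈ 356°.

356°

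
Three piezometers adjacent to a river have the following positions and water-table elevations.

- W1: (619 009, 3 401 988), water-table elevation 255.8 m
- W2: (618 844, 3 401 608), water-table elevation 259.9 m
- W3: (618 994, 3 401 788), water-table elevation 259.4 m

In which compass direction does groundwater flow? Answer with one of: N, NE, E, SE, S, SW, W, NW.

With h = a·x + b·y + c and W1 as origin, the differences give:
  (-165)·a + (-380)·b = +4.1
  (-15)·a + (-200)·b = +3.6
Eliminate b (×(-200) and ×(-380), subtract): 27300·a = 548.00 → a = ∂h/∂x = +0.02007
Back-substitute: b = ∂h/∂y = -0.01951.
Flow = −∇h = (-0.02007 east, +0.01951 north), which points northwest.

NW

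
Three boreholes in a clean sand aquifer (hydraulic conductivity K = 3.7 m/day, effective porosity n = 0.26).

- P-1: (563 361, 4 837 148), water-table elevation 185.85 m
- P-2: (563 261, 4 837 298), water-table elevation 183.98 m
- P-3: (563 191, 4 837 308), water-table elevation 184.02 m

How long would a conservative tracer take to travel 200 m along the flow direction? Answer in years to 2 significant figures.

With h = a·x + b·y + c and P-1 as origin, the differences give:
  (-100)·a + 150·b = -1.87
  (-170)·a + 160·b = -1.83
Eliminate b (×160 and ×150, subtract): 9500·a = -24.700 → a = ∂h/∂x = -0.002600
Back-substitute: b = ∂h/∂y = -0.01420.
|∇h| = √(-0.002600² + -0.01420²) = 0.01444
Seepage velocity v = K·i/n = 3.7 × 0.01444 / 0.26 = 0.2055 m/day.
t = 200 / 0.2055 = 973.2 days = 2.66 years.

2.7 years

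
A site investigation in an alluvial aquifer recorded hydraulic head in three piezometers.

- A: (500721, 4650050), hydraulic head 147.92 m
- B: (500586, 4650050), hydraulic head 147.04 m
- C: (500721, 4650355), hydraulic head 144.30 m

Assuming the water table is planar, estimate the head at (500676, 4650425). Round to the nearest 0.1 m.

143.2 m

∂h/∂x = (147.04 − 147.92) / (500586 − 500721) = +0.006519
∂h/∂y = (144.30 − 147.92) / (4650355 − 4650050) = -0.01187
h(500676, 4650425) = 147.92 + (+0.006519)·(-45) + (-0.01187)·(375) = 147.92 -0.293 -4.451 = 143.176 m.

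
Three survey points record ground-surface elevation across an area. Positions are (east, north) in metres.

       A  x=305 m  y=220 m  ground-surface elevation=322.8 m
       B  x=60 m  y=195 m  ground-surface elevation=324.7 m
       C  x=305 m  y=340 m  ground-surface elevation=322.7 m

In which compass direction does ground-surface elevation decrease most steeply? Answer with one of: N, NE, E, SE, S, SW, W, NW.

E

With z = a·x + b·y + c and A as origin, the differences give:
  (-245)·a + (-25)·b = +1.9
  0·a + 120·b = -0.1
Eliminate b (×120 and ×(-25), subtract): -29400·a = 225.50 → a = ∂z/∂x = -0.007670
Back-substitute: b = ∂z/∂y = -0.0008333.
Steepest decrease is along −∇f = (+0.007670 E, +0.0008333 N) → east.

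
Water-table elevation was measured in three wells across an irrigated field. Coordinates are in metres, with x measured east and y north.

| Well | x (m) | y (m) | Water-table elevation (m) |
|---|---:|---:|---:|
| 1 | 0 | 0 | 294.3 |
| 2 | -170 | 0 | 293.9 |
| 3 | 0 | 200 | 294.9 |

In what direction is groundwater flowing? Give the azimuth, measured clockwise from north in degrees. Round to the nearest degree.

∂h/∂x = (293.9 − 294.3) / (-170 − 0) = +0.002353
∂h/∂y = (294.9 − 294.3) / (200 − 0) = +0.003000
Flow direction (−∇h) has components (-0.002353 E, -0.003000 N).
Azimuth = atan2(E, N) = atan2(-0.002353, -0.003000) = 218.1° ≈ 218°.

218°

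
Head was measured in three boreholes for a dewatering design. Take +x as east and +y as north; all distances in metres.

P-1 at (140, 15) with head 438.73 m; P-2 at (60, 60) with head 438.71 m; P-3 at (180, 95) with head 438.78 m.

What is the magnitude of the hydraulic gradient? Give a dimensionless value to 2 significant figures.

0.00061

Taking P-1 as reference: P-2−P-1 = (-80, 45, -0.02); P-3−P-1 = (40, 80, +0.05).
Determinant of the coordinate differences = (-80)·80 − 40·45 = -8200.
∂h/∂x = [(-0.02)·80 − (+0.05)·45] / -8200 = +0.0004695
∂h/∂y = [(-80)·(+0.05) − 40·(-0.02)] / -8200 = +0.0003902
|∇h| = √(0.0004695² + 0.0003902²) = 0.0006105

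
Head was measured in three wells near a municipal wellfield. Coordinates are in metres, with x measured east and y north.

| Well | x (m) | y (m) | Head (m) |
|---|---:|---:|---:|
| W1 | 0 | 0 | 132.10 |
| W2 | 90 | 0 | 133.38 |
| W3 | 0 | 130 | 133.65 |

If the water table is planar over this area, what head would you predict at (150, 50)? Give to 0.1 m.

134.8 m

∂h/∂x = (133.38 − 132.10) / (90 − 0) = +0.01422
∂h/∂y = (133.65 − 132.10) / (130 − 0) = +0.01192
h(150, 50) = 132.10 + (+0.01422)·(150) + (+0.01192)·(50) = 132.10 +2.133 +0.596 = 134.829 m.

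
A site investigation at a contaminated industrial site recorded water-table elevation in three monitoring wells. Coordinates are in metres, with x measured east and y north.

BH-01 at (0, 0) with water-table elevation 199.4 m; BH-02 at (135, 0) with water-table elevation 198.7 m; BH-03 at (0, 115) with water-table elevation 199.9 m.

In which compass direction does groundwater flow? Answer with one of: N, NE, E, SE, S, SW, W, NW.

SE

∂h/∂x = (198.7 − 199.4) / (135 − 0) = -0.005185
∂h/∂y = (199.9 − 199.4) / (115 − 0) = +0.004348
Flow = −∇h = (+0.005185 east, -0.004348 north), which points southeast.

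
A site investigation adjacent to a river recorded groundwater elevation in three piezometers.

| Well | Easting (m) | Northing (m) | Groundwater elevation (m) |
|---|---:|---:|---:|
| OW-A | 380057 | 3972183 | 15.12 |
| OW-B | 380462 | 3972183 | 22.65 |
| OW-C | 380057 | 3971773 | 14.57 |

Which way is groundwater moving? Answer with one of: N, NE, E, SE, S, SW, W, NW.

∂h/∂x = (22.65 − 15.12) / (380462 − 380057) = +0.01859
∂h/∂y = (14.57 − 15.12) / (3971773 − 3972183) = +0.001341
Flow = −∇h = (-0.01859 east, -0.001341 north), which points west.

W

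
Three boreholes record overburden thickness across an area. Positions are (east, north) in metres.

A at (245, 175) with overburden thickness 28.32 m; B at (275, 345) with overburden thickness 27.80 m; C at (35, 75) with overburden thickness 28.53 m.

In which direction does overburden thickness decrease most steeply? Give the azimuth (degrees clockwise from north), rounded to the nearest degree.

Differences from A: to B (Δx, Δy, Δh) = (30, 170, -0.52); to C = (-210, -100, +0.21).
Determinant of the coordinate differences = 30·(-100) − (-210)·170 = 32700.
∂d/∂x = [(-0.52)·(-100) − (+0.21)·170] / 32700 = +0.0004985
∂d/∂y = [30·(+0.21) − (-210)·(-0.52)] / 32700 = -0.003147
Steepest decrease is along −∇f: components (-0.0004985 E, +0.003147 N).
Azimuth = atan2(-0.0004985, +0.003147) = 351.0° ≈ 351°.

351°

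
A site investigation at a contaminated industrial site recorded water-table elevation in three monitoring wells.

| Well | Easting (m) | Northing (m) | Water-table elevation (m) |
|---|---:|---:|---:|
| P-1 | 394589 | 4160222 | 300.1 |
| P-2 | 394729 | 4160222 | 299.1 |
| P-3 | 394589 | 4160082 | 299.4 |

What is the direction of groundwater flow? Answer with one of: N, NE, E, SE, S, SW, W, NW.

SE

∂h/∂x = (299.1 − 300.1) / (394729 − 394589) = -0.007143
∂h/∂y = (299.4 − 300.1) / (4160082 − 4160222) = +0.005000
Flow = −∇h = (+0.007143 east, -0.005000 north), which points southeast.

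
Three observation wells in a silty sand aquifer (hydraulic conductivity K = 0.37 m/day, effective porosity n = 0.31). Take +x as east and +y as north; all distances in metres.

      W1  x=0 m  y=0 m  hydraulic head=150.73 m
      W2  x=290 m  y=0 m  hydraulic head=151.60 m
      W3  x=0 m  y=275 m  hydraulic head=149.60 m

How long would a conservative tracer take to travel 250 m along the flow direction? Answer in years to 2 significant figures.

∂h/∂x = (151.60 − 150.73) / (290 − 0) = +0.003000
∂h/∂y = (149.60 − 150.73) / (275 − 0) = -0.004109
|∇h| = √(0.003000² + -0.004109²) = 0.005088
Seepage velocity v = K·i/n = 0.37 × 0.005088 / 0.31 = 0.006073 m/day.
t = 250 / 0.006073 = 4.117e+04 days = 113 years.

110 years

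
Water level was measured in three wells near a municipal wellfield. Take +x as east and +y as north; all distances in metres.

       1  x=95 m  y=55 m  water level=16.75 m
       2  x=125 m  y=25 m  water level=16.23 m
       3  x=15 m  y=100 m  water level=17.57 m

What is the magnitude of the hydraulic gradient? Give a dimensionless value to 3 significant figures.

Differences from 1: to 2 (Δx, Δy, Δh) = (30, -30, -0.52); to 3 = (-80, 45, +0.82).
Solve a·Δx + b·Δy = Δh: det = 30·45 − (-80)·(-30) = -1050.
∂h/∂x = [(-0.52)·45 − (+0.82)·(-30)] / -1050 = -0.001143
∂h/∂y = [30·(+0.82) − (-80)·(-0.52)] / -1050 = +0.01619
|∇h| = √(-0.001143² + 0.01619²) = 0.01623

0.0162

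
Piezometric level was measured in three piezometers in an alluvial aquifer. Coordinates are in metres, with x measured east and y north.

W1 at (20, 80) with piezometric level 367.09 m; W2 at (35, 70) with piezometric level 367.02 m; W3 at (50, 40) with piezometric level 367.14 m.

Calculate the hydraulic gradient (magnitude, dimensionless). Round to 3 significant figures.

0.0145

With h = a·x + b·y + c and W1 as origin, the differences give:
  15·a + (-10)·b = -0.07
  30·a + (-40)·b = +0.05
Eliminate b (×(-40) and ×(-10), subtract): -300·a = 3.300 → a = ∂h/∂x = -0.01100
Back-substitute: b = ∂h/∂y = -0.009500.
|∇h| = √(-0.01100² + -0.009500²) = 0.01453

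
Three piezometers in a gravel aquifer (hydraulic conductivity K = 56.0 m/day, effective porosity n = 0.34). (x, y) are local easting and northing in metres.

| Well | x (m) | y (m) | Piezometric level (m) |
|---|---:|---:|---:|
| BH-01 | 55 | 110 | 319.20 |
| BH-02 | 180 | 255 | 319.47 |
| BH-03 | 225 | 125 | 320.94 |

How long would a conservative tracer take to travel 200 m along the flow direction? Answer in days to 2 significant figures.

Three-point gradient (reference BH-01): Δ to BH-02 = (125, 145, +0.27), Δ to BH-03 = (170, 15, +1.74).
∂h/∂x = +0.01090, ∂h/∂y = -0.007535 (det = -22775).
|∇h| = √(0.01090² + -0.007535²) = 0.01325
Seepage velocity v = K·i/n = 56.0 × 0.01325 / 0.34 = 2.182 m/day.
t = 200 / 2.182 = 91.66 days.

92 days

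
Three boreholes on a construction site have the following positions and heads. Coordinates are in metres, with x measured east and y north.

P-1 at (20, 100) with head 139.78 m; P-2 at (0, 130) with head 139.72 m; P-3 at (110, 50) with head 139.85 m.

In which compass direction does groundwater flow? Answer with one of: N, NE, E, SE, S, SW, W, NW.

N

Differences from P-1: to P-2 (Δx, Δy, Δh) = (-20, 30, -0.06); to P-3 = (90, -50, +0.07).
Solve a·Δx + b·Δy = Δh: det = (-20)·(-50) − 90·30 = -1700.
∂h/∂x = [(-0.06)·(-50) − (+0.07)·30] / -1700 = -0.0005294
∂h/∂y = [(-20)·(+0.07) − 90·(-0.06)] / -1700 = -0.002353
Flow = −∇h = (+0.0005294 east, +0.002353 north), which points north.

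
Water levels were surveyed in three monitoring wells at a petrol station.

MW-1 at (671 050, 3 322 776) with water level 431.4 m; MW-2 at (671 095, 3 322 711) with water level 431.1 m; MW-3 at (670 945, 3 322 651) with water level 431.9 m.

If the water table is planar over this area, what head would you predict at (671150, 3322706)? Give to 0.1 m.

With h = a·x + b·y + c and MW-1 as origin, the differences give:
  45·a + (-65)·b = -0.3
  (-105)·a + (-125)·b = +0.5
Eliminate b (×(-125) and ×(-65), subtract): -12450·a = 70.00 → a = ∂h/∂x = -0.005622
Back-substitute: b = ∂h/∂y = +0.0007229.
h(671150, 3322706) = 431.4 + (-0.005622)·(100) + (+0.0007229)·(-70) = 431.4 -0.562 -0.051 = 430.787 m.

430.8 m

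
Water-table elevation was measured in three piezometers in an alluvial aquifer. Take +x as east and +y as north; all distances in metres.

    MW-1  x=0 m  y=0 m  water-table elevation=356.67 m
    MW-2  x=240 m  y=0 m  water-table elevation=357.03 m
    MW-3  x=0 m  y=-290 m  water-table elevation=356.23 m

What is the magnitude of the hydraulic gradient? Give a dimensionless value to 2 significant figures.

∂h/∂x = (357.03 − 356.67) / (240 − 0) = +0.001500
∂h/∂y = (356.23 − 356.67) / (-290 − 0) = +0.001517
|∇h| = √(0.001500² + 0.001517²) = 0.002133

0.0021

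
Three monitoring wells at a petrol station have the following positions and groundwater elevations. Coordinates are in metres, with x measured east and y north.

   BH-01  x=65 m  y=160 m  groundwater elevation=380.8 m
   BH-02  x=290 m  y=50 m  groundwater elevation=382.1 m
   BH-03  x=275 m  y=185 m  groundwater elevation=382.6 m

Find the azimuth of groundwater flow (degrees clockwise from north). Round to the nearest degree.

240°

Taking BH-01 as reference: BH-02−BH-01 = (225, -110, +1.3); BH-03−BH-01 = (210, 25, +1.8).
Determinant of the coordinate differences = 225·25 − 210·(-110) = 28725.
∂h/∂x = [(+1.3)·25 − (+1.8)·(-110)] / 28725 = +0.008024
∂h/∂y = [225·(+1.8) − 210·(+1.3)] / 28725 = +0.004595
Flow direction (−∇h) has components (-0.008024 E, -0.004595 N).
Azimuth = atan2(E, N) = atan2(-0.008024, -0.004595) = 240.2° ≈ 240°.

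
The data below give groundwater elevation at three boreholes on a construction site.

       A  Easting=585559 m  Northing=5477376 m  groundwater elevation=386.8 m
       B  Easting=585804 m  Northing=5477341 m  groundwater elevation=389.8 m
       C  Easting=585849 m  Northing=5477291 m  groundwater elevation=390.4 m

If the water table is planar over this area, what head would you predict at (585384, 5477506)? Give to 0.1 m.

384.5 m

Taking A as reference: B−A = (245, -35, +3.0); C−A = (290, -85, +3.6).
Determinant of the coordinate differences = 245·(-85) − 290·(-35) = -10675.
∂h/∂x = [(+3.0)·(-85) − (+3.6)·(-35)] / -10675 = +0.01208
∂h/∂y = [245·(+3.6) − 290·(+3.0)] / -10675 = -0.001124
h(585384, 5477506) = 386.8 + (+0.01208)·(-175) + (-0.001124)·(130) = 386.8 -2.115 -0.146 = 384.539 m.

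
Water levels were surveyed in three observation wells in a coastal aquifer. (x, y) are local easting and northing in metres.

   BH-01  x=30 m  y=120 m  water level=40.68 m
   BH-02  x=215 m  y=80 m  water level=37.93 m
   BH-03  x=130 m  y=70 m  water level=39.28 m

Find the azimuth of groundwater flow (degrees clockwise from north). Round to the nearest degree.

079°

Taking BH-01 as reference: BH-02−BH-01 = (185, -40, -2.75); BH-03−BH-01 = (100, -50, -1.40).
Determinant of the coordinate differences = 185·(-50) − 100·(-40) = -5250.
∂h/∂x = [(-2.75)·(-50) − (-1.40)·(-40)] / -5250 = -0.01552
∂h/∂y = [185·(-1.40) − 100·(-2.75)] / -5250 = -0.003048
Flow direction (−∇h) has components (+0.01552 E, +0.003048 N).
Azimuth = atan2(E, N) = atan2(+0.01552, +0.003048) = 78.9° ≈ 079°.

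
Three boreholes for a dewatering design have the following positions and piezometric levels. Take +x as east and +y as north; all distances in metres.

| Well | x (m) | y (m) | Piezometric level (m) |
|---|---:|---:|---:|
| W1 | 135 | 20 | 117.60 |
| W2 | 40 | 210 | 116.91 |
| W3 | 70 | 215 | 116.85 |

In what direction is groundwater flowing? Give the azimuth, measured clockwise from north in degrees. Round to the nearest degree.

Taking W1 as reference: W2−W1 = (-95, 190, -0.69); W3−W1 = (-65, 195, -0.75).
Determinant of the coordinate differences = (-95)·195 − (-65)·190 = -6175.
∂h/∂x = [(-0.69)·195 − (-0.75)·190] / -6175 = -0.001287
∂h/∂y = [(-95)·(-0.75) − (-65)·(-0.69)] / -6175 = -0.004275
Flow direction (−∇h) has components (+0.001287 E, +0.004275 N).
Azimuth = atan2(E, N) = atan2(+0.001287, +0.004275) = 16.8° ≈ 017°.

017°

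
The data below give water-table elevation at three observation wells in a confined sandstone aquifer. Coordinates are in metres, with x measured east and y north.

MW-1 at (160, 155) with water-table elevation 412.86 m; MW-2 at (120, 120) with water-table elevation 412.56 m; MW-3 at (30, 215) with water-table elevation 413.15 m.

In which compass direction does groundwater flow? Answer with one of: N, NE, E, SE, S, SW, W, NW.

Taking MW-1 as reference: MW-2−MW-1 = (-40, -35, -0.30); MW-3−MW-1 = (-130, 60, +0.29).
Determinant of the coordinate differences = (-40)·60 − (-130)·(-35) = -6950.
∂h/∂x = [(-0.30)·60 − (+0.29)·(-35)] / -6950 = +0.001129
∂h/∂y = [(-40)·(+0.29) − (-130)·(-0.30)] / -6950 = +0.007281
Flow = −∇h = (-0.001129 east, -0.007281 north), which points south.

S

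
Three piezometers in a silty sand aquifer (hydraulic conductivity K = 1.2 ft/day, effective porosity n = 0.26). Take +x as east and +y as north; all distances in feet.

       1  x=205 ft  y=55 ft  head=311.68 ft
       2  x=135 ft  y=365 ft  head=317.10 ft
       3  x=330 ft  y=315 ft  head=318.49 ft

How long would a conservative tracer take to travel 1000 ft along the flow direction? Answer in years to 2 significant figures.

25 years

Taking 1 as reference: 2−1 = (-70, 310, +5.42); 3−1 = (125, 260, +6.81).
Determinant of the coordinate differences = (-70)·260 − 125·310 = -56950.
∂h/∂x = [(+5.42)·260 − (+6.81)·310] / -56950 = +0.01232
∂h/∂y = [(-70)·(+6.81) − 125·(+5.42)] / -56950 = +0.02027
|∇h| = √(0.01232² + 0.02027²) = 0.02372
Seepage velocity v = K·i/n = 1.2 × 0.02372 / 0.26 = 0.1095 ft/day.
t = 1000 / 0.1095 = 9132 days = 25 years.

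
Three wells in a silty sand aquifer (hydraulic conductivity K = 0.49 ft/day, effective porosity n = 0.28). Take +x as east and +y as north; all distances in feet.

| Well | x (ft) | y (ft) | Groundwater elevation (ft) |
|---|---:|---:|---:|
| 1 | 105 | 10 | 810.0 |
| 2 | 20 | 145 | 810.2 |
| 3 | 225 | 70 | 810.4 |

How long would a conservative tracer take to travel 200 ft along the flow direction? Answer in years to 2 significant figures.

Taking 1 as reference: 2−1 = (-85, 135, +0.2); 3−1 = (120, 60, +0.4).
Solve a·Δx + b·Δy = Δh: det = (-85)·60 − 120·135 = -21300.
∂h/∂x = [(+0.2)·60 − (+0.4)·135] / -21300 = +0.001972
∂h/∂y = [(-85)·(+0.4) − 120·(+0.2)] / -21300 = +0.002723
|∇h| = √(0.001972² + 0.002723²) = 0.003362
Seepage velocity v = K·i/n = 0.49 × 0.003362 / 0.28 = 0.005883 ft/day.
t = 200 / 0.005883 = 3.4e+04 days = 93.1 years.

93 years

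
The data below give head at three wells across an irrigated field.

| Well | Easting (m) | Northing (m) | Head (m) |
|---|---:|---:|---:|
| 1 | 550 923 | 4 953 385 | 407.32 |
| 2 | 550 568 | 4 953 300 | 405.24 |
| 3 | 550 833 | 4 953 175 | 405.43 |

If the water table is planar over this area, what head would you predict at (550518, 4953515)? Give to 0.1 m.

406.6 m

Differences from 1: to 2 (Δx, Δy, Δh) = (-355, -85, -2.08); to 3 = (-90, -210, -1.89).
Determinant of the coordinate differences = (-355)·(-210) − (-90)·(-85) = 66900.
∂h/∂x = [(-2.08)·(-210) − (-1.89)·(-85)] / 66900 = +0.004128
∂h/∂y = [(-355)·(-1.89) − (-90)·(-2.08)] / 66900 = +0.007231
h(550518, 4953515) = 407.32 + (+0.004128)·(-405) + (+0.007231)·(130) = 407.32 -1.672 +0.940 = 406.588 m.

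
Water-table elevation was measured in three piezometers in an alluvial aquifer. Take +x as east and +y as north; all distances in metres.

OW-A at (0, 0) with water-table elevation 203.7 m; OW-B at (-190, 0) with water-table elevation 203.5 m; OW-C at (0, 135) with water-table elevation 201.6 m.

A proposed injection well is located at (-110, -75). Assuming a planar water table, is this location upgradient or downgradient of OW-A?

upgradient

∂h/∂x = (203.5 − 203.7) / (-190 − 0) = +0.001053
∂h/∂y = (201.6 − 203.7) / (135 − 0) = -0.01556
Head at (-110, -75) = 203.7 + (+0.001053)·(-110) + (-0.01556)·(-75) = 204.75 m.
That is higher than the 203.7 m at OW-A, so the point is upgradient.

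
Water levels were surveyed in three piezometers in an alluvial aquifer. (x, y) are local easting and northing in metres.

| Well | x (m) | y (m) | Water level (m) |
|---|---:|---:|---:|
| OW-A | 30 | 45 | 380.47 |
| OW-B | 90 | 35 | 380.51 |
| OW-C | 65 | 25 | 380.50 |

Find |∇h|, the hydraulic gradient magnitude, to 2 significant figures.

0.00075

Three-point gradient (reference OW-A): Δ to OW-B = (60, -10, +0.04), Δ to OW-C = (35, -20, +0.03).
∂h/∂x = +0.0005882, ∂h/∂y = -0.0004706 (det = -850).
|∇h| = √(0.0005882² + -0.0004706²) = 0.0007533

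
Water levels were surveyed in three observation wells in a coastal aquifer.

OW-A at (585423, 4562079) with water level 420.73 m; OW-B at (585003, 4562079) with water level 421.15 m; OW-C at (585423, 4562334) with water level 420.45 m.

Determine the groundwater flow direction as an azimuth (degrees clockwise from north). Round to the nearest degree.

∂h/∂x = (421.15 − 420.73) / (585003 − 585423) = -0.0010000
∂h/∂y = (420.45 − 420.73) / (4562334 − 4562079) = -0.001098
Flow direction (−∇h) has components (+0.0010000 E, +0.001098 N).
Azimuth = atan2(E, N) = atan2(+0.0010000, +0.001098) = 42.3° ≈ 042°.

042°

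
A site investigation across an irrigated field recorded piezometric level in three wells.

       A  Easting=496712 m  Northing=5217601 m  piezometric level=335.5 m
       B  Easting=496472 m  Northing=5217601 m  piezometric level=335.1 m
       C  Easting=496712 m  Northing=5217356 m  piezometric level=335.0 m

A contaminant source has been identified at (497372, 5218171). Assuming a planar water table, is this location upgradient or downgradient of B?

upgradient

∂h/∂x = (335.1 − 335.5) / (496472 − 496712) = +0.001667
∂h/∂y = (335.0 − 335.5) / (5217356 − 5217601) = +0.002041
Head at (497372, 5218171) = 335.5 + (+0.001667)·(660) + (+0.002041)·(570) = 337.76 m.
That is higher than the 335.1 m at B, so the point is upgradient.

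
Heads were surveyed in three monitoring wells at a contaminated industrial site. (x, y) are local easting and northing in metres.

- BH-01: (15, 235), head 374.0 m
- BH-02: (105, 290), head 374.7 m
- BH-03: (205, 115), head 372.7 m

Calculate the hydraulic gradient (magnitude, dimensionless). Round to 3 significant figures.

Differences from BH-01: to BH-02 (Δx, Δy, Δh) = (90, 55, +0.7); to BH-03 = (190, -120, -1.3).
Solve a·Δx + b·Δy = Δh: det = 90·(-120) − 190·55 = -21250.
∂h/∂x = [(+0.7)·(-120) − (-1.3)·55] / -21250 = +0.0005882
∂h/∂y = [90·(-1.3) − 190·(+0.7)] / -21250 = +0.01176
|∇h| = √(0.0005882² + 0.01176²) = 0.01177

0.0118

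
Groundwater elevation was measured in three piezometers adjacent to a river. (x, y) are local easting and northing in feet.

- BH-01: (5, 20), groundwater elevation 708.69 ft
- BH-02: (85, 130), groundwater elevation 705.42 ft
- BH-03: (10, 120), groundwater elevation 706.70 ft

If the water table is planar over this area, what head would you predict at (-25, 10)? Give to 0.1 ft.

Taking BH-01 as reference: BH-02−BH-01 = (80, 110, -3.27); BH-03−BH-01 = (5, 100, -1.99).
Solve a·Δx + b·Δy = Δh: det = 80·100 − 5·110 = 7450.
∂h/∂x = [(-3.27)·100 − (-1.99)·110] / 7450 = -0.01451
∂h/∂y = [80·(-1.99) − 5·(-3.27)] / 7450 = -0.01917
h(-25, 10) = 708.69 + (-0.01451)·(-30) + (-0.01917)·(-10) = 708.69 +0.435 +0.192 = 709.317 ft.

709.3 ft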